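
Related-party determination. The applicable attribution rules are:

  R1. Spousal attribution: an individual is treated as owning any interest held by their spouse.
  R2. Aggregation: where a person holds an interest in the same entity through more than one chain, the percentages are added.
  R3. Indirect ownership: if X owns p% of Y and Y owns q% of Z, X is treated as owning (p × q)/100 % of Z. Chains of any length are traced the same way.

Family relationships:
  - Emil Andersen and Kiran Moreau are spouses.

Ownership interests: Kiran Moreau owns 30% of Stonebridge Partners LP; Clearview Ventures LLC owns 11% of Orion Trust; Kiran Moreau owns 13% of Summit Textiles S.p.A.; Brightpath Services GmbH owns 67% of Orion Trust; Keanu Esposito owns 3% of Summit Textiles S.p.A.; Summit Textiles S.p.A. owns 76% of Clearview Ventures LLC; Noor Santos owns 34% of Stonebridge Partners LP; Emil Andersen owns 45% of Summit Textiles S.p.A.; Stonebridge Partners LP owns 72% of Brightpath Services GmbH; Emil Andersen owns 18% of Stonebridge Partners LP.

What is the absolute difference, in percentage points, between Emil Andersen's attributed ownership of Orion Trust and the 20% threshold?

8.004

By spousal attribution (R1), Emil Andersen is treated as also owning Kiran Moreau's interest in Stonebridge Partners LP, giving 18% + 30% = 48%.
By spousal attribution (R1), Emil Andersen is treated as also owning Kiran Moreau's interest in Summit Textiles S.p.A, giving 45% + 13% = 58%.
Chain via Stonebridge Partners LP → Brightpath Services GmbH (R3): 48% × 72% × 67% = 23.1552% of Orion Trust.
Chain via Summit Textiles S.p.A. → Clearview Ventures LLC (R3): 58% × 76% × 11% = 4.8488% of Orion Trust.
Aggregating (R2): 23.1552% + 4.8488% = 28.004%.
28.004% exceeds the 20% threshold by 8.004 percentage points.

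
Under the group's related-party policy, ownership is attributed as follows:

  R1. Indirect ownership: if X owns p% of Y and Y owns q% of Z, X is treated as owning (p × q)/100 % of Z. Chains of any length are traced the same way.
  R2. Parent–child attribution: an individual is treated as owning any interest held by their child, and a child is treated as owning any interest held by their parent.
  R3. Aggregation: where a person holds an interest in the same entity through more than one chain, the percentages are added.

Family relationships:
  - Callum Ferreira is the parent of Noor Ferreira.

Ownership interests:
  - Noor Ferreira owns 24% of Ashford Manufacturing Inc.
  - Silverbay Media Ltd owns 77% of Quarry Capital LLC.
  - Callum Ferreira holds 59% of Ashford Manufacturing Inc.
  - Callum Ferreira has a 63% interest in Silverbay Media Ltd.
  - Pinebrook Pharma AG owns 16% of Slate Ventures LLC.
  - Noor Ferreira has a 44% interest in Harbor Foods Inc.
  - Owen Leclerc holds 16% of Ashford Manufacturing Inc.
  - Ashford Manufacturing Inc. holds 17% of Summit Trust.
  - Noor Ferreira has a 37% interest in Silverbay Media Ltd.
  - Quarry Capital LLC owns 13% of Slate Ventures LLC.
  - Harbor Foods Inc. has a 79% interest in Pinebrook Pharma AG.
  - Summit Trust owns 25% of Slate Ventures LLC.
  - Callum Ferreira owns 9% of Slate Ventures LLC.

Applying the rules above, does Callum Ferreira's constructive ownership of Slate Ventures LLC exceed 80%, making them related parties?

By parent–child attribution (R2), Callum Ferreira is treated as also owning Noor Ferreira's interest in Ashford Manufacturing Inc, giving 59% + 24% = 83%.
By parent–child attribution (R2), Callum Ferreira is treated as also owning Noor Ferreira's interest in Silverbay Media Ltd, giving 63% + 37% = 100%.
By parent–child attribution (R2), Callum Ferreira is treated as owning Noor Ferreira's 44% interest in Harbor Foods Inc.
Chain via Ashford Manufacturing Inc. → Summit Trust (R1): 83% × 17% × 25% = 3.5275% of Slate Ventures LLC.
Chain via Silverbay Media Ltd → Quarry Capital LLC (R1): 100% × 77% × 13% = 10.01% of Slate Ventures LLC.
Direct interest in Slate Ventures LLC: 9%.
Chain via Harbor Foods Inc. → Pinebrook Pharma AG (R1): 44% × 79% × 16% = 5.5616% of Slate Ventures LLC.
Aggregating (R3): 3.5275% + 10.01% + 9% + 5.5616% = 28.0991%.
28.0991% does not exceed the 80% threshold, so Callum is not a related party to Slate Ventures LLC.

No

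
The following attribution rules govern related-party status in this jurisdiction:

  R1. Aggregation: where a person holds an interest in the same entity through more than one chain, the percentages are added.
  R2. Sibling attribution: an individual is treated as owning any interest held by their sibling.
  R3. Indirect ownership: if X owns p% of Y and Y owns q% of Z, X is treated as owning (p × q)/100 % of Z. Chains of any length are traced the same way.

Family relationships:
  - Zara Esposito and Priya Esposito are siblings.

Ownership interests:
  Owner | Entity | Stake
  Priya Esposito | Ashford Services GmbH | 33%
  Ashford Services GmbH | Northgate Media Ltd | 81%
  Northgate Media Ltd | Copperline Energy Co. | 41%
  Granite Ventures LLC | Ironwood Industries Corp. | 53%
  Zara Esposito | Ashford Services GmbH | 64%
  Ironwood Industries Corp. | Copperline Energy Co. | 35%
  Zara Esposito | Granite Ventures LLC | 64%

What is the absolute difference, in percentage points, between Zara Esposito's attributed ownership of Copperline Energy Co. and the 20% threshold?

By sibling attribution (R2), Zara Esposito is treated as also owning Priya Esposito's interest in Ashford Services GmbH, giving 64% + 33% = 97%.
Chain via Ashford Services GmbH → Northgate Media Ltd (R3): 97% × 81% × 41% = 32.2137% of Copperline Energy Co.
Chain via Granite Ventures LLC → Ironwood Industries Corp. (R3): 64% × 53% × 35% = 11.872% of Copperline Energy Co.
Aggregating (R1): 32.2137% + 11.872% = 44.0857%.
44.0857% exceeds the 20% threshold by 24.0857 percentage points.

24.0857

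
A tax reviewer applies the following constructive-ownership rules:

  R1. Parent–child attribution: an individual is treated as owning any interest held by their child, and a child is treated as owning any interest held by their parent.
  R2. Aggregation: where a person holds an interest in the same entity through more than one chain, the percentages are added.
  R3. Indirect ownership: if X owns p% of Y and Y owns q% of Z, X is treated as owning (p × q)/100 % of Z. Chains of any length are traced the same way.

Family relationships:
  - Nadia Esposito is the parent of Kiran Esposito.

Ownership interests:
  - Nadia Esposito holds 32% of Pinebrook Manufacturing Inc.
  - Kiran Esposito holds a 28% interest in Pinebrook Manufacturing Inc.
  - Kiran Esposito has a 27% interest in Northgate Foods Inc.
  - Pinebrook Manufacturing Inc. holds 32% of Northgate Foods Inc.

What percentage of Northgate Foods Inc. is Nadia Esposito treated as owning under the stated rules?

By parent–child attribution (R1), Nadia Esposito is treated as also owning Kiran Esposito's interest in Pinebrook Manufacturing Inc, giving 32% + 28% = 60%.
By parent–child attribution (R1), Nadia Esposito is treated as owning Kiran Esposito's 27% interest in Northgate Foods Inc.
Chain via Pinebrook Manufacturing Inc. (R3): 60% × 32% = 19.2% of Northgate Foods Inc.
Direct interest in Northgate Foods Inc: 27%.
Aggregating (R2): 19.2% + 27% = 46.2%.

46.2%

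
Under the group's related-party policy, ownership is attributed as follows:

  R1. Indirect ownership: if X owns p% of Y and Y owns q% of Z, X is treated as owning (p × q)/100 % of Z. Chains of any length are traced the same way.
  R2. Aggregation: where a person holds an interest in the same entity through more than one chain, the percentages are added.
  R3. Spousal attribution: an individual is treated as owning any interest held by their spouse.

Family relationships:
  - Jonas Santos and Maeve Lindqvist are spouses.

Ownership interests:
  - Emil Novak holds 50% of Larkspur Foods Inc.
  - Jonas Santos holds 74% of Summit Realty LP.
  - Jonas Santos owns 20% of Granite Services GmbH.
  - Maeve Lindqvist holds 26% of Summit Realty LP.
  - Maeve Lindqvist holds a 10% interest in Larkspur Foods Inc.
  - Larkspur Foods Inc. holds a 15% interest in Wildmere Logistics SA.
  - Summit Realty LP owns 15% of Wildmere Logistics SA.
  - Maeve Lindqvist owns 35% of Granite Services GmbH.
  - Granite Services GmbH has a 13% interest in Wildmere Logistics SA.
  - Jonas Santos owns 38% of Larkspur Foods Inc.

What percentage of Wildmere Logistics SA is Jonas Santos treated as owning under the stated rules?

29.35%

By spousal attribution (R3), Jonas Santos is treated as also owning Maeve Lindqvist's interest in Summit Realty LP, giving 74% + 26% = 100%.
By spousal attribution (R3), Jonas Santos is treated as also owning Maeve Lindqvist's interest in Larkspur Foods Inc, giving 38% + 10% = 48%.
By spousal attribution (R3), Jonas Santos is treated as also owning Maeve Lindqvist's interest in Granite Services GmbH, giving 20% + 35% = 55%.
Chain via Summit Realty LP (R1): 100% × 15% = 15% of Wildmere Logistics SA.
Chain via Larkspur Foods Inc. (R1): 48% × 15% = 7.2% of Wildmere Logistics SA.
Chain via Granite Services GmbH (R1): 55% × 13% = 7.15% of Wildmere Logistics SA.
Aggregating (R2): 15% + 7.2% + 7.15% = 29.35%.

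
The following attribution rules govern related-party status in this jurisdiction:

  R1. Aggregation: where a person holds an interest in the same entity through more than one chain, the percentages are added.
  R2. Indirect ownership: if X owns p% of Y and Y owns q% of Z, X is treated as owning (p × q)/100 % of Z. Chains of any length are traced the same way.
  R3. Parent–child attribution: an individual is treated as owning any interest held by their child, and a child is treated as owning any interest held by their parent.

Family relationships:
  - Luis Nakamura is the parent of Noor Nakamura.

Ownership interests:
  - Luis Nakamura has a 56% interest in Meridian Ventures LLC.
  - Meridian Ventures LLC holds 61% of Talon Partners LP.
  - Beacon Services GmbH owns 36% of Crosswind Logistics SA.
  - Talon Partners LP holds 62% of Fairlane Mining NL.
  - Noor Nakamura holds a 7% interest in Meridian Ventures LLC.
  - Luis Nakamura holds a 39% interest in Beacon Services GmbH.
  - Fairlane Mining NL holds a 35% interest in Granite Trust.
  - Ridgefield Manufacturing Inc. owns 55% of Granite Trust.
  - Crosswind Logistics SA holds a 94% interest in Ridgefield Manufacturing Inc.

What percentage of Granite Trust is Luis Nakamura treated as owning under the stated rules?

15.59799%

By parent–child attribution (R3), Luis Nakamura is treated as also owning Noor Nakamura's interest in Meridian Ventures LLC, giving 56% + 7% = 63%.
Chain via Meridian Ventures LLC → Talon Partners LP → Fairlane Mining NL (R2): 63% × 61% × 62% × 35% = 8.33931% of Granite Trust.
Chain via Beacon Services GmbH → Crosswind Logistics SA → Ridgefield Manufacturing Inc. (R2): 39% × 36% × 94% × 55% = 7.25868% of Granite Trust.
Aggregating (R1): 8.33931% + 7.25868% = 15.59799%.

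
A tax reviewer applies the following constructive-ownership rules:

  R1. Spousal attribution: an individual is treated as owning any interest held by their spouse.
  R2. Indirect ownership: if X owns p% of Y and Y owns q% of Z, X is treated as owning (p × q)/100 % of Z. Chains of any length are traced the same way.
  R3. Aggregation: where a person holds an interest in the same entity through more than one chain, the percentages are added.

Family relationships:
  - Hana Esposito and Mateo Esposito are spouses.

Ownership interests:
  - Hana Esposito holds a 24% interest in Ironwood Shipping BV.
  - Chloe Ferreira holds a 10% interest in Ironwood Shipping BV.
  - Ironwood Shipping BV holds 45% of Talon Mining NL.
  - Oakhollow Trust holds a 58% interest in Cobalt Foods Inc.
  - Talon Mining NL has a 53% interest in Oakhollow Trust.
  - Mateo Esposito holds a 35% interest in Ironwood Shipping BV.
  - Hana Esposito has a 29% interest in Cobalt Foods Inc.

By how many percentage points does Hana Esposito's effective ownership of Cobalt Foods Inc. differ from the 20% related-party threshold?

17.16147

By spousal attribution (R1), Hana Esposito is treated as also owning Mateo Esposito's interest in Ironwood Shipping BV, giving 24% + 35% = 59%.
Chain via Ironwood Shipping BV → Talon Mining NL → Oakhollow Trust (R2): 59% × 45% × 53% × 58% = 8.16147% of Cobalt Foods Inc.
Direct interest in Cobalt Foods Inc: 29%.
Aggregating (R3): 8.16147% + 29% = 37.16147%.
37.16147% exceeds the 20% threshold by 17.16147 percentage points.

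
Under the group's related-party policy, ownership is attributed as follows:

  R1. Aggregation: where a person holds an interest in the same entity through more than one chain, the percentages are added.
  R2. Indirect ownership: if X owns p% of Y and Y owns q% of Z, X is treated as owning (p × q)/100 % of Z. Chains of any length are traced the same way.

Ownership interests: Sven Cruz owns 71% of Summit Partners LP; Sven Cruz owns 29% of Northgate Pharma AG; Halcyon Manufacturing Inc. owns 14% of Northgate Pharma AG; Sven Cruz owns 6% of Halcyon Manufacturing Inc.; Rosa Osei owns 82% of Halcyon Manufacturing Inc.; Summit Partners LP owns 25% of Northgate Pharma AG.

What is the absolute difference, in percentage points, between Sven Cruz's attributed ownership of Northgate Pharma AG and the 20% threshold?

Chain via Halcyon Manufacturing Inc. (R2): 6% × 14% = 0.84% of Northgate Pharma AG.
Chain via Summit Partners LP (R2): 71% × 25% = 17.75% of Northgate Pharma AG.
Direct interest in Northgate Pharma AG: 29%.
Aggregating (R1): 0.84% + 17.75% + 29% = 47.59%.
47.59% exceeds the 20% threshold by 27.59 percentage points.

27.59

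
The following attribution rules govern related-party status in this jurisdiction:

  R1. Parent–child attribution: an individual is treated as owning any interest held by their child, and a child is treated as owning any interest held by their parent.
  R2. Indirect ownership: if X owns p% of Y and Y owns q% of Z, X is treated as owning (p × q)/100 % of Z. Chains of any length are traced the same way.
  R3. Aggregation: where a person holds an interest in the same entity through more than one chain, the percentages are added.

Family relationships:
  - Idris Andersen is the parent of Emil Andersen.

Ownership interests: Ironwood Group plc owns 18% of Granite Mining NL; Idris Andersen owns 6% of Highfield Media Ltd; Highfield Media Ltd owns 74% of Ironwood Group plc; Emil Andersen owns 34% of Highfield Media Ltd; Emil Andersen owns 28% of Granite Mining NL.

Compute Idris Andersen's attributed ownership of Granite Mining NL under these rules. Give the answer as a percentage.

By parent–child attribution (R1), Idris Andersen is treated as also owning Emil Andersen's interest in Highfield Media Ltd, giving 6% + 34% = 40%.
By parent–child attribution (R1), Idris Andersen is treated as owning Emil Andersen's 28% interest in Granite Mining NL.
Chain via Highfield Media Ltd → Ironwood Group plc (R2): 40% × 74% × 18% = 5.328% of Granite Mining NL.
Direct interest in Granite Mining NL: 28%.
Aggregating (R3): 5.328% + 28% = 33.328%.

33.328%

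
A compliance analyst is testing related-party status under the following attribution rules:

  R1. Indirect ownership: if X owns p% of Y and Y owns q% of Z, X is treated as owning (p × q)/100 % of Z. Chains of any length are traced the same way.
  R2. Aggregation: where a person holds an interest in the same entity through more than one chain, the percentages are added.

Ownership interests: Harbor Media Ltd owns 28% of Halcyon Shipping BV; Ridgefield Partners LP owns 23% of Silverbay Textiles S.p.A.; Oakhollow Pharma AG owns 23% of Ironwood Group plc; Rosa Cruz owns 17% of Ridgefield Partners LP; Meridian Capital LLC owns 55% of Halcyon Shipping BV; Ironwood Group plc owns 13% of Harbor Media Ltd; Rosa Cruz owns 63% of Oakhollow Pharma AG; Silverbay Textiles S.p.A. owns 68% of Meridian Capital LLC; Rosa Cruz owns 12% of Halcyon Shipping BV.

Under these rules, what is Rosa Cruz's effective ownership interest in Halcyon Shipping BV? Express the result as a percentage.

13.989776%

Chain via Ridgefield Partners LP → Silverbay Textiles S.p.A. → Meridian Capital LLC (R1): 17% × 23% × 68% × 55% = 1.46234% of Halcyon Shipping BV.
Chain via Oakhollow Pharma AG → Ironwood Group plc → Harbor Media Ltd (R1): 63% × 23% × 13% × 28% = 0.527436% of Halcyon Shipping BV.
Direct interest in Halcyon Shipping BV: 12%.
Aggregating (R2): 1.46234% + 0.527436% + 12% = 13.989776%.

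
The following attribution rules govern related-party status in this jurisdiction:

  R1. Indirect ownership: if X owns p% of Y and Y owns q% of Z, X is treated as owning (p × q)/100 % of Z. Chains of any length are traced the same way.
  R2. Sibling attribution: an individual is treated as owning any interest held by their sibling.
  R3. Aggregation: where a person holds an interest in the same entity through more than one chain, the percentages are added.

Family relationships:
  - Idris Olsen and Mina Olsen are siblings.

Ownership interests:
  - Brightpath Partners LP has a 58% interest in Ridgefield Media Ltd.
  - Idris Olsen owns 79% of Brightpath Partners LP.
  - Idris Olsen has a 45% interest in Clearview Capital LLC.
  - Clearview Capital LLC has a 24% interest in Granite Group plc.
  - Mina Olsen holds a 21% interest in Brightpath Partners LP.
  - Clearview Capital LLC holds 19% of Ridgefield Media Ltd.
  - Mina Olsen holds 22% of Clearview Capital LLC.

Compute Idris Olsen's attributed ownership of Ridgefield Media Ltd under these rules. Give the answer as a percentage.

By sibling attribution (R2), Idris Olsen is treated as also owning Mina Olsen's interest in Brightpath Partners LP, giving 79% + 21% = 100%.
By sibling attribution (R2), Idris Olsen is treated as also owning Mina Olsen's interest in Clearview Capital LLC, giving 45% + 22% = 67%.
Chain via Brightpath Partners LP (R1): 100% × 58% = 58% of Ridgefield Media Ltd.
Chain via Clearview Capital LLC (R1): 67% × 19% = 12.73% of Ridgefield Media Ltd.
Aggregating (R3): 58% + 12.73% = 70.73%.

70.73%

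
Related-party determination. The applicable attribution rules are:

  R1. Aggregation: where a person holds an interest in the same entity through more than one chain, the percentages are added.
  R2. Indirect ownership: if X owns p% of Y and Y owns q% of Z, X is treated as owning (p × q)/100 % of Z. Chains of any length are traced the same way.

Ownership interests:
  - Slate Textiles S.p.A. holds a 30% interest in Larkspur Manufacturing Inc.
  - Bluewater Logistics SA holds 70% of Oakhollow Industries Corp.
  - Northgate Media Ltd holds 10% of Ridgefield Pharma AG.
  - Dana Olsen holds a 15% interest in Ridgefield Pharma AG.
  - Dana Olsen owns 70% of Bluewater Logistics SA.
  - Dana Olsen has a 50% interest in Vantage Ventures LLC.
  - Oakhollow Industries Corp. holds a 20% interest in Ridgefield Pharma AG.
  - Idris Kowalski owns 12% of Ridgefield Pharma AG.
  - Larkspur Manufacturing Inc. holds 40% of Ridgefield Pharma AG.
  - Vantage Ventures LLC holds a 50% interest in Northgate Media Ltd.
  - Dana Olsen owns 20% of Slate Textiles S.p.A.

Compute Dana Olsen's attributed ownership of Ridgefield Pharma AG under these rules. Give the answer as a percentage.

29.7%

Chain via Slate Textiles S.p.A. → Larkspur Manufacturing Inc. (R2): 20% × 30% × 40% = 2.4% of Ridgefield Pharma AG.
Chain via Bluewater Logistics SA → Oakhollow Industries Corp. (R2): 70% × 70% × 20% = 9.8% of Ridgefield Pharma AG.
Chain via Vantage Ventures LLC → Northgate Media Ltd (R2): 50% × 50% × 10% = 2.5% of Ridgefield Pharma AG.
Direct interest in Ridgefield Pharma AG: 15%.
Aggregating (R1): 2.4% + 9.8% + 2.5% + 15% = 29.7%.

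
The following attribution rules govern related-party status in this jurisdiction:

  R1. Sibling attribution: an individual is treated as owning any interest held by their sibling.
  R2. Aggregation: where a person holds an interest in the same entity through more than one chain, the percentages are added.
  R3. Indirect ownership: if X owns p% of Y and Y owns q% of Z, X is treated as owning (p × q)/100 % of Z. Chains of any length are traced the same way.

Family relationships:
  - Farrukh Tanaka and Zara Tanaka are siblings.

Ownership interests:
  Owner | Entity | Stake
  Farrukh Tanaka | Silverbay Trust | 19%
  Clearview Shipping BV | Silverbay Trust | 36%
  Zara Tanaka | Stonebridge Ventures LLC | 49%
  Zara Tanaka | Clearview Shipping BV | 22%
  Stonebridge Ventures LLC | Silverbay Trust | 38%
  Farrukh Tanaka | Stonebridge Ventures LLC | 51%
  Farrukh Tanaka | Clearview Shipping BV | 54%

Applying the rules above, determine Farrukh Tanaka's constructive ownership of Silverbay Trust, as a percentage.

84.36%

By sibling attribution (R1), Farrukh Tanaka is treated as also owning Zara Tanaka's interest in Stonebridge Ventures LLC, giving 51% + 49% = 100%.
By sibling attribution (R1), Farrukh Tanaka is treated as also owning Zara Tanaka's interest in Clearview Shipping BV, giving 54% + 22% = 76%.
Chain via Stonebridge Ventures LLC (R3): 100% × 38% = 38% of Silverbay Trust.
Chain via Clearview Shipping BV (R3): 76% × 36% = 27.36% of Silverbay Trust.
Direct interest in Silverbay Trust: 19%.
Aggregating (R2): 38% + 27.36% + 19% = 84.36%.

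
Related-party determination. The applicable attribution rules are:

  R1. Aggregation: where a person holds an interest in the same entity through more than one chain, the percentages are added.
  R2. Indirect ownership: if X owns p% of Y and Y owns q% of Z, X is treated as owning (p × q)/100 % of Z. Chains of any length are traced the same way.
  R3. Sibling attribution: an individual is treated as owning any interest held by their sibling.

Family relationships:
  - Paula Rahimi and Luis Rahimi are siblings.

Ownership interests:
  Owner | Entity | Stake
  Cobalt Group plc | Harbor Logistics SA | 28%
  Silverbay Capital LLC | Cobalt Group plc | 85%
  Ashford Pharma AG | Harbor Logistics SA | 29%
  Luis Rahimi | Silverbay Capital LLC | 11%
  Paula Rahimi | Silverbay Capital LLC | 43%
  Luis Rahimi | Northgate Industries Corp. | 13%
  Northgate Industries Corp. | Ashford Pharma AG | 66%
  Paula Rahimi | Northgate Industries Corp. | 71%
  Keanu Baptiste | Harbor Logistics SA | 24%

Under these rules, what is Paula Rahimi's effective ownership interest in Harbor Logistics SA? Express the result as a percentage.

28.9296%

By sibling attribution (R3), Paula Rahimi is treated as also owning Luis Rahimi's interest in Silverbay Capital LLC, giving 43% + 11% = 54%.
By sibling attribution (R3), Paula Rahimi is treated as also owning Luis Rahimi's interest in Northgate Industries Corp, giving 71% + 13% = 84%.
Chain via Silverbay Capital LLC → Cobalt Group plc (R2): 54% × 85% × 28% = 12.852% of Harbor Logistics SA.
Chain via Northgate Industries Corp. → Ashford Pharma AG (R2): 84% × 66% × 29% = 16.0776% of Harbor Logistics SA.
Aggregating (R1): 12.852% + 16.0776% = 28.9296%.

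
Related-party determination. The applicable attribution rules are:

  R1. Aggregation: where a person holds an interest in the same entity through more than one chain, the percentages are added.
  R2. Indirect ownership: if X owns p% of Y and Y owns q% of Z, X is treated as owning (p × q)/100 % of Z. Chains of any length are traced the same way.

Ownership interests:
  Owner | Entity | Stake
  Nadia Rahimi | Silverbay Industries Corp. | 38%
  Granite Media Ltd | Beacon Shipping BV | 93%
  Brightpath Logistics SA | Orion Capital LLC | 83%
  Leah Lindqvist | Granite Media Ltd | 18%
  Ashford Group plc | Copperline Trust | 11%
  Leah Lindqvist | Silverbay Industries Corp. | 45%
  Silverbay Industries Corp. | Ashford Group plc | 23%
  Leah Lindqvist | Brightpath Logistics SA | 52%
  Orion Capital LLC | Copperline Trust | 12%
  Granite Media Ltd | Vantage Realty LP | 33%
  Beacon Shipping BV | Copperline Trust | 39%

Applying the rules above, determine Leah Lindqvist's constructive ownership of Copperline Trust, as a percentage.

12.8463%

Chain via Granite Media Ltd → Beacon Shipping BV (R2): 18% × 93% × 39% = 6.5286% of Copperline Trust.
Chain via Brightpath Logistics SA → Orion Capital LLC (R2): 52% × 83% × 12% = 5.1792% of Copperline Trust.
Chain via Silverbay Industries Corp. → Ashford Group plc (R2): 45% × 23% × 11% = 1.1385% of Copperline Trust.
Aggregating (R1): 6.5286% + 5.1792% + 1.1385% = 12.8463%.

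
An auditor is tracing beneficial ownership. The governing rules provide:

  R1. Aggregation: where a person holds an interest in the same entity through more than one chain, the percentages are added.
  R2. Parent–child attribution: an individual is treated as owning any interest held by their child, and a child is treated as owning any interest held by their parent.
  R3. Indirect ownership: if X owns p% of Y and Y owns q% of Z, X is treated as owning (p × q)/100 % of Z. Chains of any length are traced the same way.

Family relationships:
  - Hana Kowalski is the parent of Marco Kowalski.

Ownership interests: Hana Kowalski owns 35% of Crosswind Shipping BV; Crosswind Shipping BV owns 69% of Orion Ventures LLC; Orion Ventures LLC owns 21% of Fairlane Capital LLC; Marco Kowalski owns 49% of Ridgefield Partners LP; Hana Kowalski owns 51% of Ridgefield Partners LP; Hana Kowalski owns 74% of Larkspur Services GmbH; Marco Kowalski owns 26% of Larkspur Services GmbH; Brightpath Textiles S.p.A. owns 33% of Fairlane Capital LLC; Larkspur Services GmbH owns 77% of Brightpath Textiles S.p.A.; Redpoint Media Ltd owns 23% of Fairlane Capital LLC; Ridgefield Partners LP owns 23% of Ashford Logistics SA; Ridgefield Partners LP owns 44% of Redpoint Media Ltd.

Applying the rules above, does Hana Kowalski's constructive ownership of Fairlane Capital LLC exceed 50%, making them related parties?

By parent–child attribution (R2), Hana Kowalski is treated as also owning Marco Kowalski's interest in Ridgefield Partners LP, giving 51% + 49% = 100%.
By parent–child attribution (R2), Hana Kowalski is treated as also owning Marco Kowalski's interest in Larkspur Services GmbH, giving 74% + 26% = 100%.
Chain via Ridgefield Partners LP → Redpoint Media Ltd (R3): 100% × 44% × 23% = 10.12% of Fairlane Capital LLC.
Chain via Larkspur Services GmbH → Brightpath Textiles S.p.A. (R3): 100% × 77% × 33% = 25.41% of Fairlane Capital LLC.
Chain via Crosswind Shipping BV → Orion Ventures LLC (R3): 35% × 69% × 21% = 5.0715% of Fairlane Capital LLC.
Aggregating (R1): 10.12% + 25.41% + 5.0715% = 40.6015%.
40.6015% does not exceed the 50% threshold, so Hana is not a related party to Fairlane Capital LLC.

No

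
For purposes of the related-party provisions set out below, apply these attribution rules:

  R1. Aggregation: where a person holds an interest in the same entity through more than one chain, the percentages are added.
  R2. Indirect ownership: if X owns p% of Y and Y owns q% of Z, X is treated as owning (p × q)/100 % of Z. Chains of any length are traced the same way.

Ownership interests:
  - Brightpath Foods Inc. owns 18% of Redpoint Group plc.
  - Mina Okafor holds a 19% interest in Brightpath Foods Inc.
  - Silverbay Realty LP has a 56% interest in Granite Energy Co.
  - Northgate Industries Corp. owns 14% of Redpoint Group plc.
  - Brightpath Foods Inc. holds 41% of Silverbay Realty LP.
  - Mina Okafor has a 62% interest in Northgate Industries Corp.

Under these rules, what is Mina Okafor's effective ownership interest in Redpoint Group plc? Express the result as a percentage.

Chain via Brightpath Foods Inc. (R2): 19% × 18% = 3.42% of Redpoint Group plc.
Chain via Northgate Industries Corp. (R2): 62% × 14% = 8.68% of Redpoint Group plc.
Aggregating (R1): 3.42% + 8.68% = 12.1%.

12.1%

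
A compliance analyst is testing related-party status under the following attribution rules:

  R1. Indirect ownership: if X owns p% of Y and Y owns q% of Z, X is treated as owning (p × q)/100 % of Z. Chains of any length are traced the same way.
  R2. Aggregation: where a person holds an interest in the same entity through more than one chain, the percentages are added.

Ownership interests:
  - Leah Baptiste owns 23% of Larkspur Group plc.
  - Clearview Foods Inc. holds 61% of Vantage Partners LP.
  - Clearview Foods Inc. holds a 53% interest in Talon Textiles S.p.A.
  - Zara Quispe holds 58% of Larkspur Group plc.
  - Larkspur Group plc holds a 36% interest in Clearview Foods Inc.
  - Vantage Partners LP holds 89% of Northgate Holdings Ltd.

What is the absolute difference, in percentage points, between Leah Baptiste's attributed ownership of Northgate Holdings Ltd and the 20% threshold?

Chain via Larkspur Group plc → Clearview Foods Inc. → Vantage Partners LP (R1): 23% × 36% × 61% × 89% = 4.495212% of Northgate Holdings Ltd.
4.495212% falls short of the 20% threshold by 15.504788 percentage points.

15.504788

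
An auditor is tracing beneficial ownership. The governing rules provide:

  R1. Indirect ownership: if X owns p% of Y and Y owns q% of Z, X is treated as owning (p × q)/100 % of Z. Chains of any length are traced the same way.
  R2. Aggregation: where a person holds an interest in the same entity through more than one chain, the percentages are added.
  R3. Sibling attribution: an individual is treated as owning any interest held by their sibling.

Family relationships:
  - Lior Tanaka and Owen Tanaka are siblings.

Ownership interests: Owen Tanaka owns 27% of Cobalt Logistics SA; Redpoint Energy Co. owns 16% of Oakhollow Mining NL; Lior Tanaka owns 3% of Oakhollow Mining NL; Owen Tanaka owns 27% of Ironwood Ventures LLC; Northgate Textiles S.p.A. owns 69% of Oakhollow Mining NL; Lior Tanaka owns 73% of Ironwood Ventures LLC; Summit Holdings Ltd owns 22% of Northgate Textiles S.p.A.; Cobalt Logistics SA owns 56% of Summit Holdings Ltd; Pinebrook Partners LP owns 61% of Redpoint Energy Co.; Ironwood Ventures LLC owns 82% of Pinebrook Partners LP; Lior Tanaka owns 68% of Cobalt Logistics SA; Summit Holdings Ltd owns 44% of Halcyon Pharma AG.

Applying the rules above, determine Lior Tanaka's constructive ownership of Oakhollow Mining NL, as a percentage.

19.07896%

By sibling attribution (R3), Lior Tanaka is treated as also owning Owen Tanaka's interest in Cobalt Logistics SA, giving 68% + 27% = 95%.
By sibling attribution (R3), Lior Tanaka is treated as also owning Owen Tanaka's interest in Ironwood Ventures LLC, giving 73% + 27% = 100%.
Chain via Cobalt Logistics SA → Summit Holdings Ltd → Northgate Textiles S.p.A. (R1): 95% × 56% × 22% × 69% = 8.07576% of Oakhollow Mining NL.
Chain via Ironwood Ventures LLC → Pinebrook Partners LP → Redpoint Energy Co. (R1): 100% × 82% × 61% × 16% = 8.0032% of Oakhollow Mining NL.
Direct interest in Oakhollow Mining NL: 3%.
Aggregating (R2): 8.07576% + 8.0032% + 3% = 19.07896%.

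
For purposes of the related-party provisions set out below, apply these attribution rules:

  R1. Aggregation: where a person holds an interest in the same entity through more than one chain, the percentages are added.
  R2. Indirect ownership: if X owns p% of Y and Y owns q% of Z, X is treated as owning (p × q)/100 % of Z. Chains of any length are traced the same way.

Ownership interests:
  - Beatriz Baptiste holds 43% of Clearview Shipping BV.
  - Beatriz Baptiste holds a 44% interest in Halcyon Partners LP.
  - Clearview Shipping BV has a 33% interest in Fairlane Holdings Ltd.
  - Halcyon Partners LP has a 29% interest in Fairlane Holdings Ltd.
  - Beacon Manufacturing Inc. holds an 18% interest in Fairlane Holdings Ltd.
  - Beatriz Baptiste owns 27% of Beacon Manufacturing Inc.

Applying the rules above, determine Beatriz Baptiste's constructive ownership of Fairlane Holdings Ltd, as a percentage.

31.81%

Chain via Clearview Shipping BV (R2): 43% × 33% = 14.19% of Fairlane Holdings Ltd.
Chain via Halcyon Partners LP (R2): 44% × 29% = 12.76% of Fairlane Holdings Ltd.
Chain via Beacon Manufacturing Inc. (R2): 27% × 18% = 4.86% of Fairlane Holdings Ltd.
Aggregating (R1): 14.19% + 12.76% + 4.86% = 31.81%.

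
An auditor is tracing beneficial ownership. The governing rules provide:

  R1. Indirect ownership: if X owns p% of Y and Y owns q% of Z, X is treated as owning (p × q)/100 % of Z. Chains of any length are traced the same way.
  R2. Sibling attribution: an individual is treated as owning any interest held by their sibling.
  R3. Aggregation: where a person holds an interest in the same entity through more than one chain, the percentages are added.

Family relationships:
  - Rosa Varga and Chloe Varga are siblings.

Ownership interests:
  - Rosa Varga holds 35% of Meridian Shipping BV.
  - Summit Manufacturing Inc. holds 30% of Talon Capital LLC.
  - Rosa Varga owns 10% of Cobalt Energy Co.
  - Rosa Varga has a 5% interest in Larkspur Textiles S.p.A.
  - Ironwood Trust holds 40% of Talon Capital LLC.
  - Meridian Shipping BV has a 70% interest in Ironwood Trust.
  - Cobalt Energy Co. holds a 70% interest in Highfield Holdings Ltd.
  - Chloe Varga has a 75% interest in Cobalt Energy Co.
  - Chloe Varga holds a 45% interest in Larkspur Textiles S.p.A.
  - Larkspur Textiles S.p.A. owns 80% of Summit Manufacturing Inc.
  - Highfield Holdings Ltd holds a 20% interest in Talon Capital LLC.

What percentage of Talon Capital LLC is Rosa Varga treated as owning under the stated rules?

By sibling attribution (R2), Rosa Varga is treated as also owning Chloe Varga's interest in Cobalt Energy Co, giving 10% + 75% = 85%.
By sibling attribution (R2), Rosa Varga is treated as also owning Chloe Varga's interest in Larkspur Textiles S.p.A, giving 5% + 45% = 50%.
Chain via Meridian Shipping BV → Ironwood Trust (R1): 35% × 70% × 40% = 9.8% of Talon Capital LLC.
Chain via Cobalt Energy Co. → Highfield Holdings Ltd (R1): 85% × 70% × 20% = 11.9% of Talon Capital LLC.
Chain via Larkspur Textiles S.p.A. → Summit Manufacturing Inc. (R1): 50% × 80% × 30% = 12% of Talon Capital LLC.
Aggregating (R3): 9.8% + 11.9% + 12% = 33.7%.

33.7%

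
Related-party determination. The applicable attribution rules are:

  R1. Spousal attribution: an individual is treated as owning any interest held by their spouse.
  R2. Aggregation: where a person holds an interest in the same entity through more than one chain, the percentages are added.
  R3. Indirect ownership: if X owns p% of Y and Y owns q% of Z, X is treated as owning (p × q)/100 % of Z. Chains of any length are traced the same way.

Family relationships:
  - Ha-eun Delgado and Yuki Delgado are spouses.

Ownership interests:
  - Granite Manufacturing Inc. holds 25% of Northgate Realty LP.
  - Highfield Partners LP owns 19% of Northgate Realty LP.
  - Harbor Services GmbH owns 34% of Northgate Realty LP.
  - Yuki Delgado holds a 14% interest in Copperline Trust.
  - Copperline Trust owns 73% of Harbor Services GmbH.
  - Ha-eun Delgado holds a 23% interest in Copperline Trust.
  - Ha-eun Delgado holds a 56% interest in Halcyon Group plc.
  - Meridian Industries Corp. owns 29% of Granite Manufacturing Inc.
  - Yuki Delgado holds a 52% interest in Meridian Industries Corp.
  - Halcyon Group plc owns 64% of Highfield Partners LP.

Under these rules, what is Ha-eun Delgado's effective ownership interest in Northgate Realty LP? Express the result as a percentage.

19.763%

By spousal attribution (R1), Ha-eun Delgado is treated as also owning Yuki Delgado's interest in Copperline Trust, giving 23% + 14% = 37%.
By spousal attribution (R1), Ha-eun Delgado is treated as owning Yuki Delgado's 52% interest in Meridian Industries Corp.
Chain via Halcyon Group plc → Highfield Partners LP (R3): 56% × 64% × 19% = 6.8096% of Northgate Realty LP.
Chain via Copperline Trust → Harbor Services GmbH (R3): 37% × 73% × 34% = 9.1834% of Northgate Realty LP.
Chain via Meridian Industries Corp. → Granite Manufacturing Inc. (R3): 52% × 29% × 25% = 3.77% of Northgate Realty LP.
Aggregating (R2): 6.8096% + 9.1834% + 3.77% = 19.763%.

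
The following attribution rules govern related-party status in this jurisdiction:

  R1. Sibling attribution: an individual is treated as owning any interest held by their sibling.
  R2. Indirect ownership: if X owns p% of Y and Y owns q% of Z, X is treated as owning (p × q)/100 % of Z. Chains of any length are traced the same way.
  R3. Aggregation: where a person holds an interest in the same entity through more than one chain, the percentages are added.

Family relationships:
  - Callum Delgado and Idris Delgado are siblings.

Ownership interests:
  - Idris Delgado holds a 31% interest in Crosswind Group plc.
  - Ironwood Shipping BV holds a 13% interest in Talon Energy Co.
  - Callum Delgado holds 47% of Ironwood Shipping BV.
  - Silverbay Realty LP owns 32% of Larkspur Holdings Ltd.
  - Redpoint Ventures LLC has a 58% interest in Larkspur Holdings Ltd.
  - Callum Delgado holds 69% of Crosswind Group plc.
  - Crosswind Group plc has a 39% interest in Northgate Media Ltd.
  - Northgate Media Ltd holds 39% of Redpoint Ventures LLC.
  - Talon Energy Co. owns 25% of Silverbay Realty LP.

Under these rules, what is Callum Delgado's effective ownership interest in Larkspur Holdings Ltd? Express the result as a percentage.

9.3106%

By sibling attribution (R1), Callum Delgado is treated as also owning Idris Delgado's interest in Crosswind Group plc, giving 69% + 31% = 100%.
Chain via Ironwood Shipping BV → Talon Energy Co. → Silverbay Realty LP (R2): 47% × 13% × 25% × 32% = 0.4888% of Larkspur Holdings Ltd.
Chain via Crosswind Group plc → Northgate Media Ltd → Redpoint Ventures LLC (R2): 100% × 39% × 39% × 58% = 8.8218% of Larkspur Holdings Ltd.
Aggregating (R3): 0.4888% + 8.8218% = 9.3106%.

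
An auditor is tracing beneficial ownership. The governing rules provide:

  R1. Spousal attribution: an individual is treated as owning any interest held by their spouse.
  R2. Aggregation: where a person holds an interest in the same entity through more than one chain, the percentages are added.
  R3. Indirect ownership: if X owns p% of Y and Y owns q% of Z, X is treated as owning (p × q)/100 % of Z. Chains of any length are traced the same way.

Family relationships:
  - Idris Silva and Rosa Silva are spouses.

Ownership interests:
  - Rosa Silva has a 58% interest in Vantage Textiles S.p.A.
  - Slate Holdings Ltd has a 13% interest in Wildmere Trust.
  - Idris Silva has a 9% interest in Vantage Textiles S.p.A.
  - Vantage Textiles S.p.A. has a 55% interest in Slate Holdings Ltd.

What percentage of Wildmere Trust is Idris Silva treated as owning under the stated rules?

4.7905%

By spousal attribution (R1), Idris Silva is treated as also owning Rosa Silva's interest in Vantage Textiles S.p.A, giving 9% + 58% = 67%.
Chain via Vantage Textiles S.p.A. → Slate Holdings Ltd (R3): 67% × 55% × 13% = 4.7905% of Wildmere Trust.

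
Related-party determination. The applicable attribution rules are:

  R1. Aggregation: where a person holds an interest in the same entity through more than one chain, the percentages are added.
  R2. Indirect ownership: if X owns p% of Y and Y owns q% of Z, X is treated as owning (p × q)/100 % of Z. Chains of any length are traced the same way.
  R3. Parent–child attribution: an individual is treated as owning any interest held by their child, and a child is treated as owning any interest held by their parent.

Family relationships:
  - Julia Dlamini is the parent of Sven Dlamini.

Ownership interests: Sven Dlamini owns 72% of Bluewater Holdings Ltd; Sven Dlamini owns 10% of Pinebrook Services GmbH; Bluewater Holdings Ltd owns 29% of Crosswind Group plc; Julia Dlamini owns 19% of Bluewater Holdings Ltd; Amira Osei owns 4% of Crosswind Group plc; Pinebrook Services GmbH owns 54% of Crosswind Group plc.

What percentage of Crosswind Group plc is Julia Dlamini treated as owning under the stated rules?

31.79%

By parent–child attribution (R3), Julia Dlamini is treated as also owning Sven Dlamini's interest in Bluewater Holdings Ltd, giving 19% + 72% = 91%.
By parent–child attribution (R3), Julia Dlamini is treated as owning Sven Dlamini's 10% interest in Pinebrook Services GmbH.
Chain via Bluewater Holdings Ltd (R2): 91% × 29% = 26.39% of Crosswind Group plc.
Chain via Pinebrook Services GmbH (R2): 10% × 54% = 5.4% of Crosswind Group plc.
Aggregating (R1): 26.39% + 5.4% = 31.79%.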